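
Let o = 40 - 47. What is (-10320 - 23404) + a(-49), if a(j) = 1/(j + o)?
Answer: -1888545/56 ≈ -33724.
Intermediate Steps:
o = -7
a(j) = 1/(-7 + j) (a(j) = 1/(j - 7) = 1/(-7 + j))
(-10320 - 23404) + a(-49) = (-10320 - 23404) + 1/(-7 - 49) = -33724 + 1/(-56) = -33724 - 1/56 = -1888545/56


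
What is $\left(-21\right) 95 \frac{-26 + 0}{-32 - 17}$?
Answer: $- \frac{7410}{7} \approx -1058.6$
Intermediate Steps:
$\left(-21\right) 95 \frac{-26 + 0}{-32 - 17} = - 1995 \left(- \frac{26}{-49}\right) = - 1995 \left(\left(-26\right) \left(- \frac{1}{49}\right)\right) = \left(-1995\right) \frac{26}{49} = - \frac{7410}{7}$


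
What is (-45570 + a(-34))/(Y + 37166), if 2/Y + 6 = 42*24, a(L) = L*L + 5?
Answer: -22248909/18620167 ≈ -1.1949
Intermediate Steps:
a(L) = 5 + L² (a(L) = L² + 5 = 5 + L²)
Y = 1/501 (Y = 2/(-6 + 42*24) = 2/(-6 + 1008) = 2/1002 = 2*(1/1002) = 1/501 ≈ 0.0019960)
(-45570 + a(-34))/(Y + 37166) = (-45570 + (5 + (-34)²))/(1/501 + 37166) = (-45570 + (5 + 1156))/(18620167/501) = (-45570 + 1161)*(501/18620167) = -44409*501/18620167 = -22248909/18620167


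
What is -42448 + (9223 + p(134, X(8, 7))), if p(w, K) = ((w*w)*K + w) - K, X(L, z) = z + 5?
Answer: 182369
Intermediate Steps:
X(L, z) = 5 + z
p(w, K) = w - K + K*w**2 (p(w, K) = (w**2*K + w) - K = (K*w**2 + w) - K = (w + K*w**2) - K = w - K + K*w**2)
-42448 + (9223 + p(134, X(8, 7))) = -42448 + (9223 + (134 - (5 + 7) + (5 + 7)*134**2)) = -42448 + (9223 + (134 - 1*12 + 12*17956)) = -42448 + (9223 + (134 - 12 + 215472)) = -42448 + (9223 + 215594) = -42448 + 224817 = 182369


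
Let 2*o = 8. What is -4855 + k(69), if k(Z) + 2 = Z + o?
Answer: -4784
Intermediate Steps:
o = 4 (o = (½)*8 = 4)
k(Z) = 2 + Z (k(Z) = -2 + (Z + 4) = -2 + (4 + Z) = 2 + Z)
-4855 + k(69) = -4855 + (2 + 69) = -4855 + 71 = -4784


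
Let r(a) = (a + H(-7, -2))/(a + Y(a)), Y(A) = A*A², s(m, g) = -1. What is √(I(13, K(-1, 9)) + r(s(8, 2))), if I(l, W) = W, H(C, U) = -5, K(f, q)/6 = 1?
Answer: 3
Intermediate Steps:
K(f, q) = 6 (K(f, q) = 6*1 = 6)
Y(A) = A³
r(a) = (-5 + a)/(a + a³) (r(a) = (a - 5)/(a + a³) = (-5 + a)/(a + a³))
√(I(13, K(-1, 9)) + r(s(8, 2))) = √(6 + (-5 - 1)/(-1 + (-1)³)) = √(6 - 6/(-1 - 1)) = √(6 - 6/(-2)) = √(6 - ½*(-6)) = √(6 + 3) = √9 = 3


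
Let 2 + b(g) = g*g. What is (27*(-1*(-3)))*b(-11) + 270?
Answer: 9909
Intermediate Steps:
b(g) = -2 + g**2 (b(g) = -2 + g*g = -2 + g**2)
(27*(-1*(-3)))*b(-11) + 270 = (27*(-1*(-3)))*(-2 + (-11)**2) + 270 = (27*3)*(-2 + 121) + 270 = 81*119 + 270 = 9639 + 270 = 9909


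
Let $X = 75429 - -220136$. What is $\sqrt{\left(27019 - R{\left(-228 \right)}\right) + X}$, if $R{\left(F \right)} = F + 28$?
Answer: $4 \sqrt{20174} \approx 568.14$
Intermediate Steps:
$R{\left(F \right)} = 28 + F$
$X = 295565$ ($X = 75429 + 220136 = 295565$)
$\sqrt{\left(27019 - R{\left(-228 \right)}\right) + X} = \sqrt{\left(27019 - \left(28 - 228\right)\right) + 295565} = \sqrt{\left(27019 - -200\right) + 295565} = \sqrt{\left(27019 + 200\right) + 295565} = \sqrt{27219 + 295565} = \sqrt{322784} = 4 \sqrt{20174}$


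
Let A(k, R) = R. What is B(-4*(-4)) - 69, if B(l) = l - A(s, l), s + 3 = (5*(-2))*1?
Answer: -69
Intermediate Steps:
s = -13 (s = -3 + (5*(-2))*1 = -3 - 10*1 = -3 - 10 = -13)
B(l) = 0 (B(l) = l - l = 0)
B(-4*(-4)) - 69 = 0 - 69 = -69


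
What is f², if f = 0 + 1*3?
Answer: 9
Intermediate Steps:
f = 3 (f = 0 + 3 = 3)
f² = 3² = 9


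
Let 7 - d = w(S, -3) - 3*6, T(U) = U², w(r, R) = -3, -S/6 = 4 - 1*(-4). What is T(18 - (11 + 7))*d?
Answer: 0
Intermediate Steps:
S = -48 (S = -6*(4 - 1*(-4)) = -6*(4 + 4) = -6*8 = -48)
d = 28 (d = 7 - (-3 - 3*6) = 7 - (-3 - 18) = 7 - 1*(-21) = 7 + 21 = 28)
T(18 - (11 + 7))*d = (18 - (11 + 7))²*28 = (18 - 1*18)²*28 = (18 - 18)²*28 = 0²*28 = 0*28 = 0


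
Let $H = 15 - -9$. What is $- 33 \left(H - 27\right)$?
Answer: $99$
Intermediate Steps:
$H = 24$ ($H = 15 + 9 = 24$)
$- 33 \left(H - 27\right) = - 33 \left(24 - 27\right) = \left(-33\right) \left(-3\right) = 99$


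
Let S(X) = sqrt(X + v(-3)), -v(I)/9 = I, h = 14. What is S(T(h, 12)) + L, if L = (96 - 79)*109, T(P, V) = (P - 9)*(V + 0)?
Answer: 1853 + sqrt(87) ≈ 1862.3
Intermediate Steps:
v(I) = -9*I
T(P, V) = V*(-9 + P) (T(P, V) = (-9 + P)*V = V*(-9 + P))
L = 1853 (L = 17*109 = 1853)
S(X) = sqrt(27 + X) (S(X) = sqrt(X - 9*(-3)) = sqrt(X + 27) = sqrt(27 + X))
S(T(h, 12)) + L = sqrt(27 + 12*(-9 + 14)) + 1853 = sqrt(27 + 12*5) + 1853 = sqrt(27 + 60) + 1853 = sqrt(87) + 1853 = 1853 + sqrt(87)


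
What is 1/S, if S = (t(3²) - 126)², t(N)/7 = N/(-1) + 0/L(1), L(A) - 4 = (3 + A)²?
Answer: 1/35721 ≈ 2.7995e-5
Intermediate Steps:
L(A) = 4 + (3 + A)²
t(N) = -7*N (t(N) = 7*(N/(-1) + 0/(4 + (3 + 1)²)) = 7*(N*(-1) + 0/(4 + 4²)) = 7*(-N + 0/(4 + 16)) = 7*(-N + 0/20) = 7*(-N + 0*(1/20)) = 7*(-N + 0) = 7*(-N) = -7*N)
S = 35721 (S = (-7*3² - 126)² = (-7*9 - 126)² = (-63 - 126)² = (-189)² = 35721)
1/S = 1/35721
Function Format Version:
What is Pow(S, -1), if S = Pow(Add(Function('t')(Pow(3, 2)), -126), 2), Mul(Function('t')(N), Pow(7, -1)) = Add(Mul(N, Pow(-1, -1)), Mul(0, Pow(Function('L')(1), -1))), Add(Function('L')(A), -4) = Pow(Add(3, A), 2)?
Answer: Rational(1, 35721) ≈ 2.7995e-5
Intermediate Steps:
Function('L')(A) = Add(4, Pow(Add(3, A), 2))
Function('t')(N) = Mul(-7, N) (Function('t')(N) = Mul(7, Add(Mul(N, Pow(-1, -1)), Mul(0, Pow(Add(4, Pow(Add(3, 1), 2)), -1)))) = Mul(7, Add(Mul(N, -1), Mul(0, Pow(Add(4, Pow(4, 2)), -1)))) = Mul(7, Add(Mul(-1, N), Mul(0, Pow(Add(4, 16), -1)))) = Mul(7, Add(Mul(-1, N), Mul(0, Pow(20, -1)))) = Mul(7, Add(Mul(-1, N), Mul(0, Rational(1, 20)))) = Mul(7, Add(Mul(-1, N), 0)) = Mul(7, Mul(-1, N)) = Mul(-7, N))
S = 35721 (S = Pow(Add(Mul(-7, Pow(3, 2)), -126), 2) = Pow(Add(Mul(-7, 9), -126), 2) = Pow(Add(-63, -126), 2) = Pow(-189, 2) = 35721)
Pow(S, -1) = Pow(35721, -1) = Rational(1, 35721)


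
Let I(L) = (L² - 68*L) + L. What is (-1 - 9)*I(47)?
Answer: 9400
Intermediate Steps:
I(L) = L² - 67*L
(-1 - 9)*I(47) = (-1 - 9)*(47*(-67 + 47)) = -470*(-20) = -10*(-940) = 9400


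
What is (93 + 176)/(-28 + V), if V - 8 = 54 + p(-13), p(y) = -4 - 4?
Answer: 269/26 ≈ 10.346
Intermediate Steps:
p(y) = -8
V = 54 (V = 8 + (54 - 8) = 8 + 46 = 54)
(93 + 176)/(-28 + V) = (93 + 176)/(-28 + 54) = 269/26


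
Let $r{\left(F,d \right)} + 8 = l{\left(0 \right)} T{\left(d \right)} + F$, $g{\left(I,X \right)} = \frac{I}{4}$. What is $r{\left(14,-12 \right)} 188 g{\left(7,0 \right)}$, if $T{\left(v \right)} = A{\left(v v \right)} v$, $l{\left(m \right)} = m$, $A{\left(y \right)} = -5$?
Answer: $1974$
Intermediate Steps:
$T{\left(v \right)} = - 5 v$
$g{\left(I,X \right)} = \frac{I}{4}$ ($g{\left(I,X \right)} = I \frac{1}{4} = \frac{I}{4}$)
$r{\left(F,d \right)} = -8 + F$ ($r{\left(F,d \right)} = -8 + \left(0 \left(- 5 d\right) + F\right) = -8 + \left(0 + F\right) = -8 + F$)
$r{\left(14,-12 \right)} 188 g{\left(7,0 \right)} = \left(-8 + 14\right) 188 \cdot \frac{1}{4} \cdot 7 = 6 \cdot 188 \cdot \frac{7}{4} = 1128 \cdot \frac{7}{4} = 1974$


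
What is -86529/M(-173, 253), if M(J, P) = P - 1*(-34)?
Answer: -86529/287 ≈ -301.49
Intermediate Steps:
M(J, P) = 34 + P (M(J, P) = P + 34 = 34 + P)
-86529/M(-173, 253) = -86529/(34 + 253) = -86529/287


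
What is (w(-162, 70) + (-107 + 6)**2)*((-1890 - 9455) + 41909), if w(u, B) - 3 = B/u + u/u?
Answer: 935677240/3 ≈ 3.1189e+8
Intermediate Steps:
w(u, B) = 4 + B/u (w(u, B) = 3 + (B/u + u/u) = 3 + (B/u + 1) = 3 + (1 + B/u) = 4 + B/u)
(w(-162, 70) + (-107 + 6)**2)*((-1890 - 9455) + 41909) = ((4 + 70/(-162)) + (-107 + 6)**2)*((-1890 - 9455) + 41909) = ((4 + 70*(-1/162)) + (-101)**2)*(-11345 + 41909) = ((4 - 35/81) + 10201)*30564 = (289/81 + 10201)*30564 = (826570/81)*30564 = 935677240/3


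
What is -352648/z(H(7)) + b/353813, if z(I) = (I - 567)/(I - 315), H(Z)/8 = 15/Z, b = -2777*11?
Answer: -86716194734481/453942079 ≈ -1.9103e+5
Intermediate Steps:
b = -30547
H(Z) = 120/Z (H(Z) = 8*(15/Z) = 120/Z)
z(I) = (-567 + I)/(-315 + I)
-352648/z(H(7)) + b/353813 = -352648*(-315 + 120/7)/(-567 + 120/7) - 30547/353813 = -352648/(-3849/7/(-2085/7)) - 30547/353813 = -352648/((-7/2085*(-3849/7))) - 30547/353813 = -352648/1283/695 - 30547/353813 = -352648*695/1283 - 30547/353813 = -245090360/1283 - 30547/353813 = -86716194734481/453942079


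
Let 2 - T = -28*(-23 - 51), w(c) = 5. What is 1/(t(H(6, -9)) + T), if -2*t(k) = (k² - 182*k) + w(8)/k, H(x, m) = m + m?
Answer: -36/139315 ≈ -0.00025841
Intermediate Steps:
H(x, m) = 2*m
T = -2070 (T = 2 - (-28)*(-23 - 51) = 2 - (-28)*(-74) = 2 - 1*2072 = 2 - 2072 = -2070)
t(k) = 91*k - 5/(2*k) - k²/2 (t(k) = -((k² - 182*k) + 5/k)/2 = -(k² - 182*k + 5/k)/2 = 91*k - 5/(2*k) - k²/2)
1/(t(H(6, -9)) + T) = 1/((-5 + (2*(-9))²*(182 - 2*(-9)))/(2*((2*(-9)))) - 2070) = 1/((½)*(-5 + (-18)²*(182 - 1*(-18)))/(-18) - 2070) = 1/((½)*(-1/18)*(-5 + 324*(182 + 18)) - 2070) = 1/((½)*(-1/18)*(-5 + 324*200) - 2070) = 1/((½)*(-1/18)*(-5 + 64800) - 2070) = 1/((½)*(-1/18)*64795 - 2070) = 1/(-64795/36 - 2070) = 1/(-139315/36) = -36/139315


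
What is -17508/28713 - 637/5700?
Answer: -39361927/54554700 ≈ -0.72151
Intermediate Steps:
-17508/28713 - 637/5700 = -17508*1/28713 - 637*1/5700 = -5836/9571 - 637/5700 = -39361927/54554700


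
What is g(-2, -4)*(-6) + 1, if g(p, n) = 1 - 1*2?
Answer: 7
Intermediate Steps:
g(p, n) = -1 (g(p, n) = 1 - 2 = -1)
g(-2, -4)*(-6) + 1 = -1*(-6) + 1 = 6 + 1 = 7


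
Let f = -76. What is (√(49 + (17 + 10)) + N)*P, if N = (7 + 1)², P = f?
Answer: -4864 - 152*√19 ≈ -5526.6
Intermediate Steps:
P = -76
N = 64 (N = 8² = 64)
(√(49 + (17 + 10)) + N)*P = (√(49 + (17 + 10)) + 64)*(-76) = (√(49 + 27) + 64)*(-76) = (√76 + 64)*(-76) = (2*√19 + 64)*(-76) = (64 + 2*√19)*(-76) = -4864 - 152*√19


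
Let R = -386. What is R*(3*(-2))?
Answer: 2316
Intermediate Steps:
R*(3*(-2)) = -1158*(-2) = -386*(-6) = 2316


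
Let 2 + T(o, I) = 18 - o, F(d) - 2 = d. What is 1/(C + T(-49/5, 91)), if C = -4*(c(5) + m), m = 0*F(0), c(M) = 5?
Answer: 5/29 ≈ 0.17241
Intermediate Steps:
F(d) = 2 + d
T(o, I) = 16 - o (T(o, I) = -2 + (18 - o) = 16 - o)
m = 0 (m = 0*(2 + 0) = 0*2 = 0)
C = -20 (C = -4*(5 + 0) = -4*5 = -20)
1/(C + T(-49/5, 91)) = 1/(-20 + (16 - (-49)/5)) = 1/(-20 + (16 - 1*(-49/5))) = 1/(-20 + (16 + 49/5)) = 1/(-20 + 129/5) = 1/(29/5) = 5/29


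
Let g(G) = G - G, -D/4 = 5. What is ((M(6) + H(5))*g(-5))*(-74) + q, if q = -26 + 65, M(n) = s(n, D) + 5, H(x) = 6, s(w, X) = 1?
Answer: 39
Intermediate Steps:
D = -20 (D = -4*5 = -20)
g(G) = 0
M(n) = 6 (M(n) = 1 + 5 = 6)
q = 39
((M(6) + H(5))*g(-5))*(-74) + q = ((6 + 6)*0)*(-74) + 39 = (12*0)*(-74) + 39 = 0*(-74) + 39 = 0 + 39 = 39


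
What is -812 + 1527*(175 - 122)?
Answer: 80119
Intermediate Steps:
-812 + 1527*(175 - 122) = -812 + 1527*53 = -812 + 80931 = 80119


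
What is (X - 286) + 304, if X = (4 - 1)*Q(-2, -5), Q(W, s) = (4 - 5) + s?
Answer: 0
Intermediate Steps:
Q(W, s) = -1 + s
X = -18 (X = (4 - 1)*(-1 - 5) = 3*(-6) = -18)
(X - 286) + 304 = (-18 - 286) + 304 = -304 + 304 = 0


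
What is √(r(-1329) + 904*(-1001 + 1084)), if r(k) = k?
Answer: √73703 ≈ 271.48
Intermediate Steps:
√(r(-1329) + 904*(-1001 + 1084)) = √(-1329 + 904*(-1001 + 1084)) = √(-1329 + 904*83) = √(-1329 + 75032) = √73703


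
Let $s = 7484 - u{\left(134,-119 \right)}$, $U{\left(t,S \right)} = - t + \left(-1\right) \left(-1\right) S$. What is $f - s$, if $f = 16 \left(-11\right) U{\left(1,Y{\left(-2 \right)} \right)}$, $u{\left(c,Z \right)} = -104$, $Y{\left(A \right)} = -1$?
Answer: $-7236$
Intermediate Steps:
$U{\left(t,S \right)} = S - t$ ($U{\left(t,S \right)} = - t + 1 S = - t + S = S - t$)
$f = 352$ ($f = 16 \left(-11\right) \left(-1 - 1\right) = - 176 \left(-1 - 1\right) = \left(-176\right) \left(-2\right) = 352$)
$s = 7588$ ($s = 7484 - -104 = 7484 + 104 = 7588$)
$f - s = 352 - 7588 = -7236$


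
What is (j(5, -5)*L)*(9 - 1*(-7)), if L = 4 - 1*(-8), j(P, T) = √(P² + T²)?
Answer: 960*√2 ≈ 1357.6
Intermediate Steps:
L = 12 (L = 4 + 8 = 12)
(j(5, -5)*L)*(9 - 1*(-7)) = (√(5² + (-5)²)*12)*(9 - 1*(-7)) = (√(25 + 25)*12)*(9 + 7) = (√50*12)*16 = ((5*√2)*12)*16 = (60*√2)*16 = 960*√2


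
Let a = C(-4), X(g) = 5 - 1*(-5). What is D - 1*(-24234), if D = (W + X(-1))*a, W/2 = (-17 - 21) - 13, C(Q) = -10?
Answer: 25154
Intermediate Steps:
X(g) = 10 (X(g) = 5 + 5 = 10)
a = -10
W = -102 (W = 2*((-17 - 21) - 13) = 2*(-38 - 13) = 2*(-51) = -102)
D = 920 (D = (-102 + 10)*(-10) = -92*(-10) = 920)
D - 1*(-24234) = 920 - 1*(-24234) = 920 + 24234 = 25154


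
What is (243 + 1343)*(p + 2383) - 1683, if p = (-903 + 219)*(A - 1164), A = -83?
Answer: 1356553283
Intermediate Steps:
p = 852948 (p = (-903 + 219)*(-83 - 1164) = -684*(-1247) = 852948)
(243 + 1343)*(p + 2383) - 1683 = (243 + 1343)*(852948 + 2383) - 1683 = 1586*855331 - 1683 = 1356554966 - 1683 = 1356553283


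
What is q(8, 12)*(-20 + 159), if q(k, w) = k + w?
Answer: 2780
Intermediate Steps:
q(8, 12)*(-20 + 159) = (8 + 12)*(-20 + 159) = 20*139 = 2780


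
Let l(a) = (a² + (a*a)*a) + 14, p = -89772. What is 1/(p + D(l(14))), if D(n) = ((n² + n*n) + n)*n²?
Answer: 1/152315977747804 ≈ 6.5653e-15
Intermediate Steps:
l(a) = 14 + a² + a³ (l(a) = (a² + a²*a) + 14 = (a² + a³) + 14 = 14 + a² + a³)
D(n) = n²*(n + 2*n²) (D(n) = ((n² + n²) + n)*n² = (2*n² + n)*n² = (n + 2*n²)*n² = n²*(n + 2*n²))
1/(p + D(l(14))) = 1/(-89772 + (14 + 14² + 14³)³*(1 + 2*(14 + 14² + 14³))) = 1/(-89772 + (14 + 196 + 2744)³*(1 + 2*(14 + 196 + 2744))) = 1/(-89772 + 2954³*(1 + 2*2954)) = 1/(-89772 + 25776946664*(1 + 5908)) = 1/(-89772 + 25776946664*5909) = 1/(-89772 + 152315977837576) = 1/152315977747804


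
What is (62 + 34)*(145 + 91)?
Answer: 22656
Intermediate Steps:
(62 + 34)*(145 + 91) = 96*236 = 22656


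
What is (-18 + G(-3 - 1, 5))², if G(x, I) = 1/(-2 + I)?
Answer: 2809/9 ≈ 312.11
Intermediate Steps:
(-18 + G(-3 - 1, 5))² = (-18 + 1/(-2 + 5))² = (-18 + 1/3)² = (-18 + ⅓)² = (-53/3)² = 2809/9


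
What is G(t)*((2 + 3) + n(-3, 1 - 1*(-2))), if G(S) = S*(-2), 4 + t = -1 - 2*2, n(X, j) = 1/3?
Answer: 96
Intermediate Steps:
n(X, j) = ⅓
t = -9 (t = -4 + (-1 - 2*2) = -4 + (-1 - 4) = -4 - 5 = -9)
G(S) = -2*S
G(t)*((2 + 3) + n(-3, 1 - 1*(-2))) = (-2*(-9))*((2 + 3) + ⅓) = 18*(5 + ⅓) = 18*(16/3) = 96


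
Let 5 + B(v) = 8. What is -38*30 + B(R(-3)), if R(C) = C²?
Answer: -1137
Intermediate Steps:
B(v) = 3 (B(v) = -5 + 8 = 3)
-38*30 + B(R(-3)) = -38*30 + 3 = -1140 + 3 = -1137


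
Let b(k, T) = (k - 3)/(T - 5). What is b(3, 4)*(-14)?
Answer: 0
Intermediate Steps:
b(k, T) = (-3 + k)/(-5 + T)
b(3, 4)*(-14) = ((-3 + 3)/(-5 + 4))*(-14) = (0/(-1))*(-14) = -1*0*(-14) = 0*(-14) = 0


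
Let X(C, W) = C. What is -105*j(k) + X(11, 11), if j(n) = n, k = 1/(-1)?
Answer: 116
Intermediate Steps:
k = -1
-105*j(k) + X(11, 11) = -105*(-1) + 11 = 105 + 11 = 116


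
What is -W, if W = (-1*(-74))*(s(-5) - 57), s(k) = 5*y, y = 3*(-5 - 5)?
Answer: 15318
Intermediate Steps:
y = -30 (y = 3*(-10) = -30)
s(k) = -150 (s(k) = 5*(-30) = -150)
W = -15318 (W = (-1*(-74))*(-150 - 57) = 74*(-207) = -15318)
-W = -1*(-15318) = 15318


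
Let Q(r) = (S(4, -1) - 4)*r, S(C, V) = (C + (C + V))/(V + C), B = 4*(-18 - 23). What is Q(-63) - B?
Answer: 269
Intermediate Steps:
B = -164 (B = 4*(-41) = -164)
S(C, V) = (V + 2*C)/(C + V)
Q(r) = -5*r/3 (Q(r) = ((-1 + 2*4)/(4 - 1) - 4)*r = ((-1 + 8)/3 - 4)*r = ((⅓)*7 - 4)*r = (7/3 - 4)*r = -5*r/3)
Q(-63) - B = -5/3*(-63) - 1*(-164) = 105 + 164 = 269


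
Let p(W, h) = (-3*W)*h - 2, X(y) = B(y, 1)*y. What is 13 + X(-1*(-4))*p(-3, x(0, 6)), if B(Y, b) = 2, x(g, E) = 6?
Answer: 429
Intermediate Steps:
X(y) = 2*y
p(W, h) = -2 - 3*W*h (p(W, h) = -3*W*h - 2 = -2 - 3*W*h)
13 + X(-1*(-4))*p(-3, x(0, 6)) = 13 + (2*(-1*(-4)))*(-2 - 3*(-3)*6) = 13 + (2*4)*(-2 + 54) = 13 + 8*52 = 13 + 416 = 429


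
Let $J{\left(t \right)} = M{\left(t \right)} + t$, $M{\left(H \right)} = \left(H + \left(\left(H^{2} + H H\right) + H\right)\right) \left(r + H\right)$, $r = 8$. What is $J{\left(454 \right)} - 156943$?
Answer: $190714191$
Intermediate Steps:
$M{\left(H \right)} = \left(8 + H\right) \left(2 H + 2 H^{2}\right)$ ($M{\left(H \right)} = \left(H + \left(\left(H^{2} + H H\right) + H\right)\right) \left(8 + H\right) = \left(H + \left(\left(H^{2} + H^{2}\right) + H\right)\right) \left(8 + H\right) = \left(H + \left(2 H^{2} + H\right)\right) \left(8 + H\right) = \left(H + \left(H + 2 H^{2}\right)\right) \left(8 + H\right) = \left(2 H + 2 H^{2}\right) \left(8 + H\right) = \left(8 + H\right) \left(2 H + 2 H^{2}\right)$)
$J{\left(t \right)} = t + 2 t \left(8 + t^{2} + 9 t\right)$ ($J{\left(t \right)} = 2 t \left(8 + t^{2} + 9 t\right) + t = t + 2 t \left(8 + t^{2} + 9 t\right)$)
$J{\left(454 \right)} - 156943 = 454 \left(17 + 2 \cdot 454^{2} + 18 \cdot 454\right) - 156943 = 454 \left(17 + 2 \cdot 206116 + 8172\right) - 156943 = 454 \left(17 + 412232 + 8172\right) - 156943 = 454 \cdot 420421 - 156943 = 190871134 - 156943 = 190714191$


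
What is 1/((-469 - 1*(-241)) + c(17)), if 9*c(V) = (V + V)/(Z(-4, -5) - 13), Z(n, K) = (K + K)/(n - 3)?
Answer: -729/166450 ≈ -0.0043797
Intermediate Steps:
Z(n, K) = 2*K/(-3 + n) (Z(n, K) = (2*K)/(-3 + n) = 2*K/(-3 + n))
c(V) = -14*V/729 (c(V) = ((V + V)/(2*(-5)/(-3 - 4) - 13))/9 = ((2*V)/(2*(-5)/(-7) - 13))/9 = ((2*V)/(2*(-5)*(-⅐) - 13))/9 = ((2*V)/(10/7 - 13))/9 = ((2*V)/(-81/7))/9 = ((2*V)*(-7/81))/9 = (-14*V/81)/9 = -14*V/729)
1/((-469 - 1*(-241)) + c(17)) = 1/((-469 - 1*(-241)) - 14/729*17) = 1/((-469 + 241) - 238/729) = 1/(-228 - 238/729) = 1/(-166450/729) = -729/166450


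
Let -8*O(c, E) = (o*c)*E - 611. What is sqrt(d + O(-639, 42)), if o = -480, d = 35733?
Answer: I*sqrt(25191530)/4 ≈ 1254.8*I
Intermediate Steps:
O(c, E) = 611/8 + 60*E*c (O(c, E) = -((-480*c)*E - 611)/8 = -(-480*E*c - 611)/8 = -(-611 - 480*E*c)/8 = 611/8 + 60*E*c)
sqrt(d + O(-639, 42)) = sqrt(35733 + (611/8 + 60*42*(-639))) = sqrt(35733 + (611/8 - 1610280)) = sqrt(35733 - 12881629/8) = sqrt(-12595765/8) = I*sqrt(25191530)/4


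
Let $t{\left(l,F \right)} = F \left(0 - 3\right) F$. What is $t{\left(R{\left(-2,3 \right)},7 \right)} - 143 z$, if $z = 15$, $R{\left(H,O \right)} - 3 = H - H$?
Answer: $-2292$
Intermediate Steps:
$R{\left(H,O \right)} = 3$ ($R{\left(H,O \right)} = 3 + \left(H - H\right) = 3 + 0 = 3$)
$t{\left(l,F \right)} = - 3 F^{2}$ ($t{\left(l,F \right)} = F \left(-3\right) F = - 3 F F = - 3 F^{2}$)
$t{\left(R{\left(-2,3 \right)},7 \right)} - 143 z = - 3 \cdot 7^{2} - 2145 = \left(-3\right) 49 - 2145 = -147 - 2145 = -2292$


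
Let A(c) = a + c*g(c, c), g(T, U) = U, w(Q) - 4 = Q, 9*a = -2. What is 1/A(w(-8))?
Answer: 9/142 ≈ 0.063380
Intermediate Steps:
a = -2/9 (a = (⅑)*(-2) = -2/9 ≈ -0.22222)
w(Q) = 4 + Q
A(c) = -2/9 + c² (A(c) = -2/9 + c*c = -2/9 + c²)
1/A(w(-8)) = 1/(-2/9 + (4 - 8)²) = 1/(-2/9 + (-4)²) = 1/(-2/9 + 16) = 1/(142/9) = 9/142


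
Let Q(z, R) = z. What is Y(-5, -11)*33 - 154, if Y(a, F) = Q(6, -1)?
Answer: 44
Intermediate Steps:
Y(a, F) = 6
Y(-5, -11)*33 - 154 = 6*33 - 154 = 198 - 154 = 44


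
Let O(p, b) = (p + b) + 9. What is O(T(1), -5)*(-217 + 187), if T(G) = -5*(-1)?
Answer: -270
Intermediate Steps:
T(G) = 5
O(p, b) = 9 + b + p (O(p, b) = (b + p) + 9 = 9 + b + p)
O(T(1), -5)*(-217 + 187) = (9 - 5 + 5)*(-217 + 187) = 9*(-30) = -270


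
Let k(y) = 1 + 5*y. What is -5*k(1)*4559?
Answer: -136770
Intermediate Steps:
-5*k(1)*4559 = -5*(1 + 5*1)*4559 = -5*(1 + 5)*4559 = -5*6*4559 = -30*4559 = -136770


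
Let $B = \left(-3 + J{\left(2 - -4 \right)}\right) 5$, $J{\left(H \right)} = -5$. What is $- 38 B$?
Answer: $1520$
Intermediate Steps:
$B = -40$ ($B = \left(-3 - 5\right) 5 = \left(-8\right) 5 = -40$)
$- 38 B = \left(-38\right) \left(-40\right) = 1520$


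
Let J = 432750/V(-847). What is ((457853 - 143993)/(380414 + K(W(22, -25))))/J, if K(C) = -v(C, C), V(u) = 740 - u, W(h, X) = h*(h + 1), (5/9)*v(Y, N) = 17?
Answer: 16603194/5487030545 ≈ 0.0030259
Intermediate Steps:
v(Y, N) = 153/5 (v(Y, N) = (9/5)*17 = 153/5)
W(h, X) = h*(1 + h)
K(C) = -153/5 (K(C) = -1*153/5 = -153/5)
J = 144250/529 (J = 432750/(740 - 1*(-847)) = 432750/(740 + 847) = 432750/1587 = 432750*(1/1587) = 144250/529 ≈ 272.68)
((457853 - 143993)/(380414 + K(W(22, -25))))/J = ((457853 - 143993)/(380414 - 153/5))/(144250/529) = (313860/(1901917/5))*(529/144250) = (313860*(5/1901917))*(529/144250) = (1569300/1901917)*(529/144250) = 16603194/5487030545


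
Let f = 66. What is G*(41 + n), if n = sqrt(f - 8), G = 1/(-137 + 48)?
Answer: -41/89 - sqrt(58)/89 ≈ -0.54624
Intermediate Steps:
G = -1/89 (G = 1/(-89) = -1/89 ≈ -0.011236)
n = sqrt(58) (n = sqrt(66 - 8) = sqrt(58) ≈ 7.6158)
G*(41 + n) = -(41 + sqrt(58))/89 = -41/89 - sqrt(58)/89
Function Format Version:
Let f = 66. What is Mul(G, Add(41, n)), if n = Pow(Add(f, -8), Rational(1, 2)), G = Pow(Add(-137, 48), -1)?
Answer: Add(Rational(-41, 89), Mul(Rational(-1, 89), Pow(58, Rational(1, 2)))) ≈ -0.54624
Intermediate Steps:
G = Rational(-1, 89) (G = Pow(-89, -1) = Rational(-1, 89) ≈ -0.011236)
n = Pow(58, Rational(1, 2)) (n = Pow(Add(66, -8), Rational(1, 2)) = Pow(58, Rational(1, 2)) ≈ 7.6158)
Mul(G, Add(41, n)) = Mul(Rational(-1, 89), Add(41, Pow(58, Rational(1, 2)))) = Add(Rational(-41, 89), Mul(Rational(-1, 89), Pow(58, Rational(1, 2))))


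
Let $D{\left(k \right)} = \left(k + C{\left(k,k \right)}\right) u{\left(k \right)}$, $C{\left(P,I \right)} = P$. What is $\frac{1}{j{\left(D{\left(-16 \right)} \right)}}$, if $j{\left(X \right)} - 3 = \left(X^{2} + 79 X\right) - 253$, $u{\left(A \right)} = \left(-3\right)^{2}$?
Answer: $\frac{1}{59942} \approx 1.6683 \cdot 10^{-5}$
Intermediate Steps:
$u{\left(A \right)} = 9$
$D{\left(k \right)} = 18 k$ ($D{\left(k \right)} = \left(k + k\right) 9 = 2 k 9 = 18 k$)
$j{\left(X \right)} = -250 + X^{2} + 79 X$ ($j{\left(X \right)} = 3 - \left(253 - X^{2} - 79 X\right) = 3 + \left(-253 + X^{2} + 79 X\right) = -250 + X^{2} + 79 X$)
$\frac{1}{j{\left(D{\left(-16 \right)} \right)}} = \frac{1}{-250 + \left(18 \left(-16\right)\right)^{2} + 79 \cdot 18 \left(-16\right)} = \frac{1}{-250 + \left(-288\right)^{2} + 79 \left(-288\right)} = \frac{1}{-250 + 82944 - 22752} = \frac{1}{59942}$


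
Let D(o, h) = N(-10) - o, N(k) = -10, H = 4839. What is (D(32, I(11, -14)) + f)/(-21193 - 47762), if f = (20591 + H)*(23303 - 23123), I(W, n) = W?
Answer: -1525786/22985 ≈ -66.382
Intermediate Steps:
D(o, h) = -10 - o
f = 4577400 (f = (20591 + 4839)*(23303 - 23123) = 25430*180 = 4577400)
(D(32, I(11, -14)) + f)/(-21193 - 47762) = ((-10 - 1*32) + 4577400)/(-21193 - 47762) = ((-10 - 32) + 4577400)/(-68955) = (-42 + 4577400)*(-1/68955) = 4577358*(-1/68955) = -1525786/22985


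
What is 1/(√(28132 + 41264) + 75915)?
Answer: 25305/1921005943 - 2*√17349/5763017829 ≈ 1.3127e-5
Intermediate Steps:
1/(√(28132 + 41264) + 75915) = 1/(√69396 + 75915) = 1/(2*√17349 + 75915) = 1/(75915 + 2*√17349)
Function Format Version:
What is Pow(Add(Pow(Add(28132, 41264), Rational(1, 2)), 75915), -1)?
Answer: Add(Rational(25305, 1921005943), Mul(Rational(-2, 5763017829), Pow(17349, Rational(1, 2)))) ≈ 1.3127e-5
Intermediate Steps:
Pow(Add(Pow(Add(28132, 41264), Rational(1, 2)), 75915), -1) = Pow(Add(Pow(69396, Rational(1, 2)), 75915), -1) = Pow(Add(Mul(2, Pow(17349, Rational(1, 2))), 75915), -1) = Pow(Add(75915, Mul(2, Pow(17349, Rational(1, 2)))), -1)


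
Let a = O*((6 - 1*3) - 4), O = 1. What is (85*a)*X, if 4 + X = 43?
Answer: -3315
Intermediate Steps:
a = -1 (a = 1*((6 - 1*3) - 4) = 1*((6 - 3) - 4) = 1*(3 - 4) = 1*(-1) = -1)
X = 39 (X = -4 + 43 = 39)
(85*a)*X = (85*(-1))*39 = -85*39 = -3315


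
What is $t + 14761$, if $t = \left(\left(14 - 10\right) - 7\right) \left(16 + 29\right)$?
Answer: $14626$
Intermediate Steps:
$t = -135$ ($t = \left(4 - 7\right) 45 = \left(-3\right) 45 = -135$)
$t + 14761 = -135 + 14761 = 14626$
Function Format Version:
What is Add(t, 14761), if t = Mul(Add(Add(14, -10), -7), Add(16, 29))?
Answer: 14626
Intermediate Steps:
t = -135 (t = Mul(Add(4, -7), 45) = Mul(-3, 45) = -135)
Add(t, 14761) = Add(-135, 14761) = 14626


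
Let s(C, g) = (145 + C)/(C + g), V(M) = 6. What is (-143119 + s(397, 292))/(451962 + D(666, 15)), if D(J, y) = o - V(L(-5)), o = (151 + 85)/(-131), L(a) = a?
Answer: -12917706819/40792934000 ≈ -0.31667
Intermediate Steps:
s(C, g) = (145 + C)/(C + g)
o = -236/131 (o = 236*(-1/131) = -236/131 ≈ -1.8015)
D(J, y) = -1022/131 (D(J, y) = -236/131 - 1*6 = -236/131 - 6 = -1022/131)
(-143119 + s(397, 292))/(451962 + D(666, 15)) = (-143119 + (145 + 397)/(397 + 292))/(451962 - 1022/131) = (-143119 + 542/689)/(59206000/131) = (-143119 + (1/689)*542)*(131/59206000) = (-143119 + 542/689)*(131/59206000) = -98608449/689*131/59206000 = -12917706819/40792934000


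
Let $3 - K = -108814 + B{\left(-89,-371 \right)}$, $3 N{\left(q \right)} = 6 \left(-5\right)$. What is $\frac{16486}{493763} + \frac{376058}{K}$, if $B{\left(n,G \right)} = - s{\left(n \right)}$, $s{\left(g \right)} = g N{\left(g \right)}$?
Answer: $\frac{187492155856}{54169257441} \approx 3.4612$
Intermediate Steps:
$N{\left(q \right)} = -10$ ($N{\left(q \right)} = \frac{6 \left(-5\right)}{3} = \frac{1}{3} \left(-30\right) = -10$)
$s{\left(g \right)} = - 10 g$ ($s{\left(g \right)} = g \left(-10\right) = - 10 g$)
$B{\left(n,G \right)} = 10 n$ ($B{\left(n,G \right)} = - \left(-10\right) n = 10 n$)
$K = 109707$ ($K = 3 - \left(-108814 + 10 \left(-89\right)\right) = 3 - \left(-108814 - 890\right) = 3 - -109704 = 3 + 109704 = 109707$)
$\frac{16486}{493763} + \frac{376058}{K} = \frac{16486}{493763} + \frac{376058}{109707} = \frac{187492155856}{54169257441}$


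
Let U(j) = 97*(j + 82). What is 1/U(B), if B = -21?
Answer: 1/5917 ≈ 0.00016900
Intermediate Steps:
U(j) = 7954 + 97*j (U(j) = 97*(82 + j) = 7954 + 97*j)
1/U(B) = 1/(7954 + 97*(-21)) = 1/(7954 - 2037) = 1/5917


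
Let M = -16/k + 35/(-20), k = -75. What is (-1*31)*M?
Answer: 14291/300 ≈ 47.637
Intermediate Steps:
M = -461/300 (M = -16/(-75) + 35/(-20) = -16*(-1/75) + 35*(-1/20) = 16/75 - 7/4 = -461/300 ≈ -1.5367)
(-1*31)*M = -1*31*(-461/300) = -31*(-461/300) = 14291/300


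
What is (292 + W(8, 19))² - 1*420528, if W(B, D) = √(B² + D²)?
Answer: -334839 + 2920*√17 ≈ -3.2280e+5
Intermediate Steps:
(292 + W(8, 19))² - 1*420528 = (292 + √(8² + 19²))² - 1*420528 = (292 + √(64 + 361))² - 420528 = (292 + √425)² - 420528 = (292 + 5*√17)² - 420528 = -420528 + (292 + 5*√17)²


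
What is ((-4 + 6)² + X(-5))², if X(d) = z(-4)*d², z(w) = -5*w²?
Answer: 3984016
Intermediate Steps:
X(d) = -80*d² (X(d) = (-5*(-4)²)*d² = (-5*16)*d² = -80*d²)
((-4 + 6)² + X(-5))² = ((-4 + 6)² - 80*(-5)²)² = (2² - 80*25)² = (4 - 2000)² = (-1996)² = 3984016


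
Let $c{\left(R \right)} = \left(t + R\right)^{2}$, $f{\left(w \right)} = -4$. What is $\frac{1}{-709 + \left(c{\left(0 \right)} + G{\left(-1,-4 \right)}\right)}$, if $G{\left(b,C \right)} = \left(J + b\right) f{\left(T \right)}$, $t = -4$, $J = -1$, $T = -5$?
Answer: $- \frac{1}{685} \approx -0.0014599$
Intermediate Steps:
$c{\left(R \right)} = \left(-4 + R\right)^{2}$
$G{\left(b,C \right)} = 4 - 4 b$ ($G{\left(b,C \right)} = \left(-1 + b\right) \left(-4\right) = 4 - 4 b$)
$\frac{1}{-709 + \left(c{\left(0 \right)} + G{\left(-1,-4 \right)}\right)} = \frac{1}{-709 + \left(\left(-4 + 0\right)^{2} + \left(4 - -4\right)\right)} = \frac{1}{-709 + \left(\left(-4\right)^{2} + \left(4 + 4\right)\right)} = \frac{1}{-709 + \left(16 + 8\right)} = \frac{1}{-709 + 24} = \frac{1}{-685} = - \frac{1}{685}$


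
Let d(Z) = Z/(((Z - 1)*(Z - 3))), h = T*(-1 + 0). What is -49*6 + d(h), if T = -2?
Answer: -296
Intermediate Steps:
h = 2 (h = -2*(-1 + 0) = -2*(-1) = 2)
d(Z) = Z/((-1 + Z)*(-3 + Z)) (d(Z) = Z/(((-1 + Z)*(-3 + Z))) = Z*(1/((-1 + Z)*(-3 + Z))) = Z/((-1 + Z)*(-3 + Z)))
-49*6 + d(h) = -49*6 + 2/(3 + 2**2 - 4*2) = -294 + 2/(3 + 4 - 8) = -294 + 2/(-1) = -294 + 2*(-1) = -294 - 2 = -296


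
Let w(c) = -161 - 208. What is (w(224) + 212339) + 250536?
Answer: 462506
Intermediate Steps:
w(c) = -369
(w(224) + 212339) + 250536 = (-369 + 212339) + 250536 = 211970 + 250536 = 462506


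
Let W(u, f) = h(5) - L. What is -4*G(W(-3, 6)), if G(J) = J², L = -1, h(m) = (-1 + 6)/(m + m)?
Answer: -9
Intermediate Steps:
h(m) = 5/(2*m) (h(m) = 5/((2*m)) = 5*(1/(2*m)) = 5/(2*m))
W(u, f) = 3/2 (W(u, f) = (5/2)/5 - 1*(-1) = (5/2)*(⅕) + 1 = ½ + 1 = 3/2)
-4*G(W(-3, 6)) = -4*(3/2)² = -4*9/4 = -9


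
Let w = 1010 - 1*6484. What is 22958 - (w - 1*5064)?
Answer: 33496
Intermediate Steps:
w = -5474 (w = 1010 - 6484 = -5474)
22958 - (w - 1*5064) = 22958 - (-5474 - 1*5064) = 22958 - (-5474 - 5064) = 22958 - 1*(-10538) = 22958 + 10538 = 33496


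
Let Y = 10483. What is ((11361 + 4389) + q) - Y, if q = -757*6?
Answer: 725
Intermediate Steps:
q = -4542
((11361 + 4389) + q) - Y = ((11361 + 4389) - 4542) - 1*10483 = (15750 - 4542) - 10483 = 11208 - 10483 = 725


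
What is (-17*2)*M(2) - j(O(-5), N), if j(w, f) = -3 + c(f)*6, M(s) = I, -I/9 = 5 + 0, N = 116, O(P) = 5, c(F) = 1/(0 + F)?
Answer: 88911/58 ≈ 1532.9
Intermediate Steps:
c(F) = 1/F
I = -45 (I = -9*(5 + 0) = -9*5 = -45)
M(s) = -45
j(w, f) = -3 + 6/f
(-17*2)*M(2) - j(O(-5), N) = -17*2*(-45) - (-3 + 6/116) = -34*(-45) - (-3 + 6*(1/116)) = 1530 - (-3 + 3/58) = 1530 - 1*(-171/58) = 1530 + 171/58 = 88911/58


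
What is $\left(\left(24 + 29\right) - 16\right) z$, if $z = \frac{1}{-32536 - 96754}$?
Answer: $- \frac{37}{129290} \approx -0.00028618$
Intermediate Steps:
$z = - \frac{1}{129290}$ ($z = \frac{1}{-129290} = - \frac{1}{129290} \approx -7.7345 \cdot 10^{-6}$)
$\left(\left(24 + 29\right) - 16\right) z = \left(\left(24 + 29\right) - 16\right) \left(- \frac{1}{129290}\right) = \left(53 - 16\right) \left(- \frac{1}{129290}\right) = 37 \left(- \frac{1}{129290}\right) = - \frac{37}{129290}$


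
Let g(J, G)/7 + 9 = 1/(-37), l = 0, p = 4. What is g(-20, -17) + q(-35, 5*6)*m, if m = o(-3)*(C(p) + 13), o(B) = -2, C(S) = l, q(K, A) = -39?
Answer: 35180/37 ≈ 950.81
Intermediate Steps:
C(S) = 0
m = -26 (m = -2*(0 + 13) = -2*13 = -26)
g(J, G) = -2338/37 (g(J, G) = -63 + 7/(-37) = -63 + 7*(-1/37) = -63 - 7/37 = -2338/37)
g(-20, -17) + q(-35, 5*6)*m = -2338/37 - 39*(-26) = -2338/37 + 1014 = 35180/37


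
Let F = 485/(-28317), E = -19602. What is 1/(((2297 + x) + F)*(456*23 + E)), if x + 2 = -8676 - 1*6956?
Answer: 9439/1147344185932 ≈ 8.2268e-9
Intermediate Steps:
F = -485/28317 (F = 485*(-1/28317) = -485/28317 ≈ -0.017128)
x = -15634 (x = -2 + (-8676 - 1*6956) = -2 + (-8676 - 6956) = -2 - 15632 = -15634)
1/(((2297 + x) + F)*(456*23 + E)) = 1/(((2297 - 15634) - 485/28317)*(456*23 - 19602)) = 1/((-13337 - 485/28317)*(10488 - 19602)) = 1/(-377664314/28317*(-9114)) = 1/(1147344185932/9439) = 9439/1147344185932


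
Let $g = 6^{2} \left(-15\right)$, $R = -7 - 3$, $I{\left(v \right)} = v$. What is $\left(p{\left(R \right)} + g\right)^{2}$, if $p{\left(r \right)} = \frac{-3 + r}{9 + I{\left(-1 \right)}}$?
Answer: $\frac{18774889}{64} \approx 2.9336 \cdot 10^{5}$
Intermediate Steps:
$R = -10$
$g = -540$ ($g = 36 \left(-15\right) = -540$)
$p{\left(r \right)} = - \frac{3}{8} + \frac{r}{8}$ ($p{\left(r \right)} = \frac{-3 + r}{9 - 1} = \frac{-3 + r}{8} = \left(-3 + r\right) \frac{1}{8} = - \frac{3}{8} + \frac{r}{8}$)
$\left(p{\left(R \right)} + g\right)^{2} = \left(\left(- \frac{3}{8} + \frac{1}{8} \left(-10\right)\right) - 540\right)^{2} = \left(\left(- \frac{3}{8} - \frac{5}{4}\right) - 540\right)^{2} = \left(- \frac{13}{8} - 540\right)^{2} = \left(- \frac{4333}{8}\right)^{2} = \frac{18774889}{64}$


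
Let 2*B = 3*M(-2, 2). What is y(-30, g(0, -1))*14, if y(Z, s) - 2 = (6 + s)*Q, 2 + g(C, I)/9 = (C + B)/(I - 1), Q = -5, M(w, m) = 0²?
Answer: 868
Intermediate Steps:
M(w, m) = 0
B = 0 (B = (3*0)/2 = (½)*0 = 0)
g(C, I) = -18 + 9*C/(-1 + I) (g(C, I) = -18 + 9*((C + 0)/(I - 1)) = -18 + 9*(C/(-1 + I)) = -18 + 9*C/(-1 + I))
y(Z, s) = -28 - 5*s (y(Z, s) = 2 + (6 + s)*(-5) = 2 + (-30 - 5*s) = -28 - 5*s)
y(-30, g(0, -1))*14 = (-28 - 45*(2 + 0 - 2*(-1))/(-1 - 1))*14 = (-28 - 45*(2 + 0 + 2)/(-2))*14 = (-28 - 45*(-1)*4/2)*14 = (-28 - 5*(-18))*14 = (-28 + 90)*14 = 62*14 = 868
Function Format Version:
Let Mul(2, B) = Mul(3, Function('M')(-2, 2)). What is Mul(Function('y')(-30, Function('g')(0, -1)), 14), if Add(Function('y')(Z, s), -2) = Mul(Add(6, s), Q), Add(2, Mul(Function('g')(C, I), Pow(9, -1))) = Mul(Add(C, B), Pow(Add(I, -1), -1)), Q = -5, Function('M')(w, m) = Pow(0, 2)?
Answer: 868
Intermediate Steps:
Function('M')(w, m) = 0
B = 0 (B = Mul(Rational(1, 2), Mul(3, 0)) = Mul(Rational(1, 2), 0) = 0)
Function('g')(C, I) = Add(-18, Mul(9, C, Pow(Add(-1, I), -1))) (Function('g')(C, I) = Add(-18, Mul(9, Mul(Add(C, 0), Pow(Add(I, -1), -1)))) = Add(-18, Mul(9, Mul(C, Pow(Add(-1, I), -1)))) = Add(-18, Mul(9, C, Pow(Add(-1, I), -1))))
Function('y')(Z, s) = Add(-28, Mul(-5, s)) (Function('y')(Z, s) = Add(2, Mul(Add(6, s), -5)) = Add(2, Add(-30, Mul(-5, s))) = Add(-28, Mul(-5, s)))
Mul(Function('y')(-30, Function('g')(0, -1)), 14) = Mul(Add(-28, Mul(-5, Mul(9, Pow(Add(-1, -1), -1), Add(2, 0, Mul(-2, -1))))), 14) = Mul(Add(-28, Mul(-5, Mul(9, Pow(-2, -1), Add(2, 0, 2)))), 14) = Mul(Add(-28, Mul(-5, Mul(9, Rational(-1, 2), 4))), 14) = Mul(Add(-28, Mul(-5, -18)), 14) = Mul(Add(-28, 90), 14) = Mul(62, 14) = 868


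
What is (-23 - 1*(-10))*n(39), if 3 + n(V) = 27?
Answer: -312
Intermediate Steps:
n(V) = 24 (n(V) = -3 + 27 = 24)
(-23 - 1*(-10))*n(39) = (-23 - 1*(-10))*24 = (-23 + 10)*24 = -13*24 = -312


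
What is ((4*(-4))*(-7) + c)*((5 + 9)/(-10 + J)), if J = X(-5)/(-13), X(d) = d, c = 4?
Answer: -21112/125 ≈ -168.90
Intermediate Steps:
J = 5/13 (J = -5/(-13) = -5*(-1/13) = 5/13 ≈ 0.38462)
((4*(-4))*(-7) + c)*((5 + 9)/(-10 + J)) = ((4*(-4))*(-7) + 4)*((5 + 9)/(-10 + 5/13)) = (-16*(-7) + 4)*(14/(-125/13)) = (112 + 4)*(14*(-13/125)) = 116*(-182/125) = -21112/125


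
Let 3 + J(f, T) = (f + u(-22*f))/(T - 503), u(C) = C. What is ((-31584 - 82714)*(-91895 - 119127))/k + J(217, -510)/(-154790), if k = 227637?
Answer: 82216858770790199/775956485565 ≈ 1.0596e+5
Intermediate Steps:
J(f, T) = -3 - 21*f/(-503 + T) (J(f, T) = -3 + (f - 22*f)/(T - 503) = -3 + (-21*f)/(-503 + T) = -3 - 21*f/(-503 + T))
((-31584 - 82714)*(-91895 - 119127))/k + J(217, -510)/(-154790) = ((-31584 - 82714)*(-91895 - 119127))/227637 + (3*(503 - 1*(-510) - 7*217)/(-503 - 510))/(-154790) = -114298*(-211022)*(1/227637) + (3*(503 + 510 - 1519)/(-1013))*(-1/154790) = 24119392556*(1/227637) + (3*(-1/1013)*(-506))*(-1/154790) = 24119392556/227637 + (1518/1013)*(-1/154790) = 24119392556/227637 - 33/3408745 = 82216858770790199/775956485565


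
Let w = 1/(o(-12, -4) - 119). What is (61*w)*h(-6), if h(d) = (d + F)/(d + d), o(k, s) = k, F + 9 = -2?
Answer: -1037/1572 ≈ -0.65967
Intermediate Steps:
F = -11 (F = -9 - 2 = -11)
h(d) = (-11 + d)/(2*d) (h(d) = (d - 11)/(d + d) = (-11 + d)/((2*d)) = (-11 + d)*(1/(2*d)) = (-11 + d)/(2*d))
w = -1/131 (w = 1/(-12 - 119) = 1/(-131) = -1/131 ≈ -0.0076336)
(61*w)*h(-6) = (61*(-1/131))*((1/2)*(-11 - 6)/(-6)) = -61*(-1)*(-17)/(262*6) = -61/131*17/12 = -1037/1572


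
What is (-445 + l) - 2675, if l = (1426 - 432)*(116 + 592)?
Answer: 700632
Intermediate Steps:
l = 703752 (l = 994*708 = 703752)
(-445 + l) - 2675 = (-445 + 703752) - 2675 = 703307 - 2675 = 700632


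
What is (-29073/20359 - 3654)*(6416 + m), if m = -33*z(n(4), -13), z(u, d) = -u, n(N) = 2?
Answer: -482396008038/20359 ≈ -2.3694e+7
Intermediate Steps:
m = 66 (m = -(-33)*2 = -33*(-2) = 66)
(-29073/20359 - 3654)*(6416 + m) = (-29073/20359 - 3654)*(6416 + 66) = (-29073*1/20359 - 3654)*6482 = (-29073/20359 - 3654)*6482 = -74420859/20359*6482 = -482396008038/20359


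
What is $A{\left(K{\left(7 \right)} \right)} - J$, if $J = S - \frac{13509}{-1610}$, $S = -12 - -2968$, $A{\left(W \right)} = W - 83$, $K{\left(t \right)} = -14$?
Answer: $- \frac{4928839}{1610} \approx -3061.4$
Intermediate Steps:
$A{\left(W \right)} = -83 + W$ ($A{\left(W \right)} = W - 83 = -83 + W$)
$S = 2956$ ($S = -12 + 2968 = 2956$)
$J = \frac{4772669}{1610}$ ($J = 2956 - \frac{13509}{-1610} = 2956 - 13509 \left(- \frac{1}{1610}\right) = 2956 - - \frac{13509}{1610} = 2956 + \frac{13509}{1610} = \frac{4772669}{1610} \approx 2964.4$)
$A{\left(K{\left(7 \right)} \right)} - J = \left(-83 - 14\right) - \frac{4772669}{1610} = -97 - \frac{4772669}{1610} = - \frac{4928839}{1610}$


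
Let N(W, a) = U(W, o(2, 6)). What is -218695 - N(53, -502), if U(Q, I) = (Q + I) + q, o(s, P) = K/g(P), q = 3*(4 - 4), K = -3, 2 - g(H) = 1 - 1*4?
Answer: -1093737/5 ≈ -2.1875e+5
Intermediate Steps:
g(H) = 5 (g(H) = 2 - (1 - 1*4) = 2 - (1 - 4) = 2 - 1*(-3) = 2 + 3 = 5)
q = 0 (q = 3*0 = 0)
o(s, P) = -⅗ (o(s, P) = -3/5 = -3*⅕ = -⅗)
U(Q, I) = I + Q (U(Q, I) = (Q + I) + 0 = (I + Q) + 0 = I + Q)
N(W, a) = -⅗ + W
-218695 - N(53, -502) = -218695 - (-⅗ + 53) = -218695 - 1*262/5 = -218695 - 262/5 = -1093737/5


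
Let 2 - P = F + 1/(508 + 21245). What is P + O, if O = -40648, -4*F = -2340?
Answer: -896897944/21753 ≈ -41231.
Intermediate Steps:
F = 585 (F = -¼*(-2340) = 585)
P = -12682000/21753 (P = 2 - (585 + 1/(508 + 21245)) = 2 - (585 + 1/21753) = 2 - 1*12725506/21753 = 2 - 12725506/21753 = -12682000/21753 ≈ -583.00)
P + O = -12682000/21753 - 40648 = -896897944/21753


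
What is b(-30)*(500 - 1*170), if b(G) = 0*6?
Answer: 0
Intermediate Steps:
b(G) = 0
b(-30)*(500 - 1*170) = 0*(500 - 1*170) = 0*(500 - 170) = 0*330 = 0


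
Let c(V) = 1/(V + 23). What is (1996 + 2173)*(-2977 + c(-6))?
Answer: -210984752/17 ≈ -1.2411e+7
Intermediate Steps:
c(V) = 1/(23 + V)
(1996 + 2173)*(-2977 + c(-6)) = (1996 + 2173)*(-2977 + 1/(23 - 6)) = 4169*(-2977 + 1/17) = 4169*(-50608/17) = -210984752/17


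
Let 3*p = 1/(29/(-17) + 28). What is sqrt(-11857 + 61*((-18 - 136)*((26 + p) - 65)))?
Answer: sqrt(70810293779)/447 ≈ 595.31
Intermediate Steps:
p = 17/1341 (p = 1/(3*(29/(-17) + 28)) = 1/(3*(29*(-1/17) + 28)) = 1/(3*(-29/17 + 28)) = 1/(3*(447/17)) = (1/3)*(17/447) = 17/1341 ≈ 0.012677)
sqrt(-11857 + 61*((-18 - 136)*((26 + p) - 65))) = sqrt(-11857 + 61*((-18 - 136)*((26 + 17/1341) - 65))) = sqrt(-11857 + 61*(-154*(34883/1341 - 65))) = sqrt(-11857 + 61*(-154*(-52282/1341))) = sqrt(-11857 + 61*(8051428/1341)) = sqrt(-11857 + 491137108/1341) = sqrt(475236871/1341) = sqrt(70810293779)/447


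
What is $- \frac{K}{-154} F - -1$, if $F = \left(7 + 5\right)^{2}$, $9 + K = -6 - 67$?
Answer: $- \frac{5827}{77} \approx -75.675$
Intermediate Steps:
$K = -82$ ($K = -9 - 73 = -82$)
$F = 144$ ($F = 12^{2} = 144$)
$- \frac{K}{-154} F - -1 = - \frac{-82}{-154} \cdot 144 - -1 = - \frac{\left(-82\right) \left(-1\right)}{154} \cdot 144 + \left(-23 + 24\right) = \left(-1\right) \frac{41}{77} \cdot 144 + 1 = \left(- \frac{41}{77}\right) 144 + 1 = - \frac{5904}{77} + 1 = - \frac{5827}{77}$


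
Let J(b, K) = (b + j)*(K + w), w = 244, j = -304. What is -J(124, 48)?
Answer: 52560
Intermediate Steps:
J(b, K) = (-304 + b)*(244 + K) (J(b, K) = (b - 304)*(K + 244) = (-304 + b)*(244 + K))
-J(124, 48) = -(-74176 - 304*48 + 244*124 + 48*124) = -(-74176 - 14592 + 30256 + 5952) = -1*(-52560) = 52560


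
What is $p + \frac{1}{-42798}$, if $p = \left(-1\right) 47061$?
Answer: $- \frac{2014116679}{42798} \approx -47061.0$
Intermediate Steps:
$p = -47061$
$p + \frac{1}{-42798} = -47061 + \frac{1}{-42798} = -47061 - \frac{1}{42798} = - \frac{2014116679}{42798}$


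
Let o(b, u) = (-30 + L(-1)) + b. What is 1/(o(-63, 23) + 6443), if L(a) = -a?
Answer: 1/6351 ≈ 0.00015746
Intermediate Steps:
o(b, u) = -29 + b (o(b, u) = (-30 - 1*(-1)) + b = (-30 + 1) + b = -29 + b)
1/(o(-63, 23) + 6443) = 1/((-29 - 63) + 6443) = 1/(-92 + 6443) = 1/6351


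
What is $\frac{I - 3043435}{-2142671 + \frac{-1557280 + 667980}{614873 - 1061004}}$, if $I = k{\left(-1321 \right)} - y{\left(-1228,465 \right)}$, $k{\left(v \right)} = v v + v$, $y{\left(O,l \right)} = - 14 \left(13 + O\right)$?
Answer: $\frac{587431840975}{955911066601} \approx 0.61453$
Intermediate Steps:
$y{\left(O,l \right)} = -182 - 14 O$
$k{\left(v \right)} = v + v^{2}$ ($k{\left(v \right)} = v^{2} + v = v + v^{2}$)
$I = 1726710$ ($I = - 1321 \left(1 - 1321\right) - \left(-182 - -17192\right) = \left(-1321\right) \left(-1320\right) - \left(-182 + 17192\right) = 1743720 - 17010 = 1726710$)
$\frac{I - 3043435}{-2142671 + \frac{-1557280 + 667980}{614873 - 1061004}} = \frac{1726710 - 3043435}{-2142671 + \frac{-1557280 + 667980}{614873 - 1061004}} = - \frac{1316725}{-2142671 - \frac{889300}{-446131}} = - \frac{1316725}{-2142671 - - \frac{889300}{446131}} = - \frac{1316725}{-2142671 + \frac{889300}{446131}} = - \frac{1316725}{- \frac{955911066601}{446131}} = \left(-1316725\right) \left(- \frac{446131}{955911066601}\right) = \frac{587431840975}{955911066601}$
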